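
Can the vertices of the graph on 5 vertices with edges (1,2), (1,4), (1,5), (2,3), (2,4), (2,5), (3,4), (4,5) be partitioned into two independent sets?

Step 1: Attempt 2-coloring using BFS:
  Start at vertex 1, assign color 0
  Color vertex 2 with color 1 (neighbor of 1)
  Color vertex 4 with color 1 (neighbor of 1)
  Color vertex 5 with color 1 (neighbor of 1)
  Color vertex 3 with color 0 (neighbor of 2)

Step 2: Conflict found! Vertices 2 and 4 are adjacent but have the same color.
This means the graph contains an odd cycle.

The graph is NOT bipartite.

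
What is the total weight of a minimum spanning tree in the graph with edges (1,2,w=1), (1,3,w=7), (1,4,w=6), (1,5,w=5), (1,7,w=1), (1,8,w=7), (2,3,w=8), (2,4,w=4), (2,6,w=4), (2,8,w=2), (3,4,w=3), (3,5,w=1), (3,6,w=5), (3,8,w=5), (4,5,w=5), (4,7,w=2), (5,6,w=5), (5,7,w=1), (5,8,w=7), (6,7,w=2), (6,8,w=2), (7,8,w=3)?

Apply Kruskal's algorithm (sort edges by weight, add if no cycle):

Sorted edges by weight:
  (1,2) w=1
  (1,7) w=1
  (3,5) w=1
  (5,7) w=1
  (2,8) w=2
  (4,7) w=2
  (6,8) w=2
  (6,7) w=2
  (3,4) w=3
  (7,8) w=3
  (2,4) w=4
  (2,6) w=4
  (1,5) w=5
  (3,8) w=5
  (3,6) w=5
  (4,5) w=5
  (5,6) w=5
  (1,4) w=6
  (1,3) w=7
  (1,8) w=7
  (5,8) w=7
  (2,3) w=8

Add edge (1,2) w=1 -- no cycle. Running total: 1
Add edge (1,7) w=1 -- no cycle. Running total: 2
Add edge (3,5) w=1 -- no cycle. Running total: 3
Add edge (5,7) w=1 -- no cycle. Running total: 4
Add edge (2,8) w=2 -- no cycle. Running total: 6
Add edge (4,7) w=2 -- no cycle. Running total: 8
Add edge (6,8) w=2 -- no cycle. Running total: 10

MST edges: (1,2,w=1), (1,7,w=1), (3,5,w=1), (5,7,w=1), (2,8,w=2), (4,7,w=2), (6,8,w=2)
Total MST weight: 1 + 1 + 1 + 1 + 2 + 2 + 2 = 10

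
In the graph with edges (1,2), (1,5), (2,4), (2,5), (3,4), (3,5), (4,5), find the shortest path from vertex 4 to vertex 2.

Step 1: Build adjacency list:
  1: 2, 5
  2: 1, 4, 5
  3: 4, 5
  4: 2, 3, 5
  5: 1, 2, 3, 4

Step 2: BFS from vertex 4 to find shortest path to 2:
  vertex 2 reached at distance 1

Step 3: Shortest path: 4 -> 2
Path length: 1 edge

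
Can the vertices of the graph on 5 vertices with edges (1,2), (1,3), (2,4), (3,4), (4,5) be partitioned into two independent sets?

Step 1: Attempt 2-coloring using BFS:
  Start at vertex 1, assign color 0
  Color vertex 2 with color 1 (neighbor of 1)
  Color vertex 3 with color 1 (neighbor of 1)
  Color vertex 4 with color 0 (neighbor of 2)
  Color vertex 5 with color 1 (neighbor of 4)

Step 2: 2-coloring succeeded. No conflicts found.
  Set A (color 0): {1, 4}
  Set B (color 1): {2, 3, 5}

The graph is bipartite with partition {1, 4}, {2, 3, 5}.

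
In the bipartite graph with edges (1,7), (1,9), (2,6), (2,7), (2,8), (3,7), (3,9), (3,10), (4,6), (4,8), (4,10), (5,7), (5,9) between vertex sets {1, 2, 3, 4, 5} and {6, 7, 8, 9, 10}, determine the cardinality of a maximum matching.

Step 1: List the neighbors of each left vertex:
  1: 7, 9
  2: 6, 7, 8
  3: 7, 9, 10
  4: 6, 8, 10
  5: 7, 9

Step 2: Greedily match left vertices, then look for augmenting paths:
  Match 1 -- 7
  Match 2 -- 6
  Match 3 -- 10
  Match 4 -- 8
  Match 5 -- 9
  No augmenting path remains.

Step 3: Verify this is maximum:
  Matching size 5 = min(|L|, |R|) = min(5, 5), which is an upper bound, so this matching is maximum.

Maximum matching: {(1,7), (2,6), (3,10), (4,8), (5,9)}
Size: 5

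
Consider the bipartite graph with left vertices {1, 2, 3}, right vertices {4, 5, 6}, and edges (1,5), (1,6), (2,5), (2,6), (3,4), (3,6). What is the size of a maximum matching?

Step 1: List the neighbors of each left vertex:
  1: 5, 6
  2: 5, 6
  3: 4, 6

Step 2: Greedily match left vertices, then look for augmenting paths:
  Match 1 -- 5
  Match 2 -- 6
  Match 3 -- 4
  No augmenting path remains.

Step 3: Verify this is maximum:
  Matching size 3 = min(|L|, |R|) = min(3, 3), which is an upper bound, so this matching is maximum.

Maximum matching: {(1,5), (2,6), (3,4)}
Size: 3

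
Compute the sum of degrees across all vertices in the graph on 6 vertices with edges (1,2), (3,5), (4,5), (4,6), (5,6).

Step 1: Count edges incident to each vertex:
  deg(1) = 1 (neighbors: 2)
  deg(2) = 1 (neighbors: 1)
  deg(3) = 1 (neighbors: 5)
  deg(4) = 2 (neighbors: 5, 6)
  deg(5) = 3 (neighbors: 3, 4, 6)
  deg(6) = 2 (neighbors: 4, 5)

Step 2: Sum all degrees:
  1 + 1 + 1 + 2 + 3 + 2 = 10

Verification: sum of degrees = 2 * |E| = 2 * 5 = 10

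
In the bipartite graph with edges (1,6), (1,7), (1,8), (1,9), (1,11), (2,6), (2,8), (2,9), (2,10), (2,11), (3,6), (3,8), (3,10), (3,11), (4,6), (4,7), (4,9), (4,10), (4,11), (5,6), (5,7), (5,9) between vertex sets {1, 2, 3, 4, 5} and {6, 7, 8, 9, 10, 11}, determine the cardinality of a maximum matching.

Step 1: List the neighbors of each left vertex:
  1: 6, 7, 8, 9, 11
  2: 6, 8, 9, 10, 11
  3: 6, 8, 10, 11
  4: 6, 7, 9, 10, 11
  5: 6, 7, 9

Step 2: Greedily match left vertices, then look for augmenting paths:
  Match 1 -- 6
  Match 2 -- 8
  Match 3 -- 10
  Match 4 -- 7
  Match 5 -- 9
  No augmenting path remains.

Step 3: Verify this is maximum:
  Matching size 5 = min(|L|, |R|) = min(5, 6), which is an upper bound, so this matching is maximum.

Maximum matching: {(1,6), (2,8), (3,10), (4,7), (5,9)}
Size: 5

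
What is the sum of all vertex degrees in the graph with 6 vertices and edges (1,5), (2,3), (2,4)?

Step 1: Count edges incident to each vertex:
  deg(1) = 1 (neighbors: 5)
  deg(2) = 2 (neighbors: 3, 4)
  deg(3) = 1 (neighbors: 2)
  deg(4) = 1 (neighbors: 2)
  deg(5) = 1 (neighbors: 1)
  deg(6) = 0 (neighbors: none)

Step 2: Sum all degrees:
  1 + 2 + 1 + 1 + 1 + 0 = 6

Verification: sum of degrees = 2 * |E| = 2 * 3 = 6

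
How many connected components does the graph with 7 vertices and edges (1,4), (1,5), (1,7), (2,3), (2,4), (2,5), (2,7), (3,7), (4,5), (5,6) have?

Step 1: Build adjacency list from edges:
  1: 4, 5, 7
  2: 3, 4, 5, 7
  3: 2, 7
  4: 1, 2, 5
  5: 1, 2, 4, 6
  6: 5
  7: 1, 2, 3

Step 2: Run BFS/DFS from vertex 1:
  Visited: {1, 4, 5, 7, 2, 6, 3}
  Reached 7 of 7 vertices

Step 3: All 7 vertices reached from vertex 1, so the graph is connected.
Number of connected components: 1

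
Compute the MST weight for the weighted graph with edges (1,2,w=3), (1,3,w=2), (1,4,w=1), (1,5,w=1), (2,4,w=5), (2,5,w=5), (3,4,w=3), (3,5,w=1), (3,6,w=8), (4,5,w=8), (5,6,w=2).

Apply Kruskal's algorithm (sort edges by weight, add if no cycle):

Sorted edges by weight:
  (1,4) w=1
  (1,5) w=1
  (3,5) w=1
  (1,3) w=2
  (5,6) w=2
  (1,2) w=3
  (3,4) w=3
  (2,5) w=5
  (2,4) w=5
  (3,6) w=8
  (4,5) w=8

Add edge (1,4) w=1 -- no cycle. Running total: 1
Add edge (1,5) w=1 -- no cycle. Running total: 2
Add edge (3,5) w=1 -- no cycle. Running total: 3
Skip edge (1,3) w=2 -- would create cycle
Add edge (5,6) w=2 -- no cycle. Running total: 5
Add edge (1,2) w=3 -- no cycle. Running total: 8

MST edges: (1,4,w=1), (1,5,w=1), (3,5,w=1), (5,6,w=2), (1,2,w=3)
Total MST weight: 1 + 1 + 1 + 2 + 3 = 8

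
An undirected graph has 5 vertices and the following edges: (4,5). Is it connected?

Step 1: Build adjacency list from edges:
  1: (none)
  2: (none)
  3: (none)
  4: 5
  5: 4

Step 2: Run BFS/DFS from vertex 1:
  Visited: {1}
  Reached 1 of 5 vertices

Step 3: Only 1 of 5 vertices reached. Graph is disconnected.
Connected components: {1}, {2}, {3}, {4, 5}
Answer: No, the graph is not connected (4 components).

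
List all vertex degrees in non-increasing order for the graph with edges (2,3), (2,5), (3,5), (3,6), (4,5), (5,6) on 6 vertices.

Step 1: Count edges incident to each vertex:
  deg(1) = 0 (neighbors: none)
  deg(2) = 2 (neighbors: 3, 5)
  deg(3) = 3 (neighbors: 2, 5, 6)
  deg(4) = 1 (neighbors: 5)
  deg(5) = 4 (neighbors: 2, 3, 4, 6)
  deg(6) = 2 (neighbors: 3, 5)

Step 2: Sort degrees in non-increasing order:
  Degrees: [0, 2, 3, 1, 4, 2] -> sorted: [4, 3, 2, 2, 1, 0]

Degree sequence: [4, 3, 2, 2, 1, 0]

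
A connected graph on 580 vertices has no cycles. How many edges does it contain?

A tree on n vertices always has exactly n - 1 edges.
For n = 580: edges = 580 - 1 = 579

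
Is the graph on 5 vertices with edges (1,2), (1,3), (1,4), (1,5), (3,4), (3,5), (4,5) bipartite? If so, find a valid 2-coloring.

Step 1: Attempt 2-coloring using BFS:
  Start at vertex 1, assign color 0
  Color vertex 2 with color 1 (neighbor of 1)
  Color vertex 3 with color 1 (neighbor of 1)
  Color vertex 4 with color 1 (neighbor of 1)
  Color vertex 5 with color 1 (neighbor of 1)

Step 2: Conflict found! Vertices 3 and 4 are adjacent but have the same color.
This means the graph contains an odd cycle.

The graph is NOT bipartite.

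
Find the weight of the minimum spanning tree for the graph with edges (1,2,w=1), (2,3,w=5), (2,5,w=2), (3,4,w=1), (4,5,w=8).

Apply Kruskal's algorithm (sort edges by weight, add if no cycle):

Sorted edges by weight:
  (1,2) w=1
  (3,4) w=1
  (2,5) w=2
  (2,3) w=5
  (4,5) w=8

Add edge (1,2) w=1 -- no cycle. Running total: 1
Add edge (3,4) w=1 -- no cycle. Running total: 2
Add edge (2,5) w=2 -- no cycle. Running total: 4
Add edge (2,3) w=5 -- no cycle. Running total: 9

MST edges: (1,2,w=1), (3,4,w=1), (2,5,w=2), (2,3,w=5)
Total MST weight: 1 + 1 + 2 + 5 = 9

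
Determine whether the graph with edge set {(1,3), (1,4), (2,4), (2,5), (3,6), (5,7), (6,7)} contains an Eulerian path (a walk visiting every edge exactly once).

Step 1: Find the degree of each vertex:
  deg(1) = 2
  deg(2) = 2
  deg(3) = 2
  deg(4) = 2
  deg(5) = 2
  deg(6) = 2
  deg(7) = 2

Step 2: Count vertices with odd degree:
  All vertices have even degree (0 odd-degree vertices)

Step 3: Apply Euler's theorem:
  - Eulerian circuit exists iff graph is connected and all vertices have even degree
  - Eulerian path exists iff graph is connected and has 0 or 2 odd-degree vertices

Graph is connected with 0 odd-degree vertices.
Both Eulerian circuit and Eulerian path exist.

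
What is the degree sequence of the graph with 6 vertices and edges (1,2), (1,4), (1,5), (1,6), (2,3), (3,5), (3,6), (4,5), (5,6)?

Step 1: Count edges incident to each vertex:
  deg(1) = 4 (neighbors: 2, 4, 5, 6)
  deg(2) = 2 (neighbors: 1, 3)
  deg(3) = 3 (neighbors: 2, 5, 6)
  deg(4) = 2 (neighbors: 1, 5)
  deg(5) = 4 (neighbors: 1, 3, 4, 6)
  deg(6) = 3 (neighbors: 1, 3, 5)

Step 2: Sort degrees in non-increasing order:
  Degrees: [4, 2, 3, 2, 4, 3] -> sorted: [4, 4, 3, 3, 2, 2]

Degree sequence: [4, 4, 3, 3, 2, 2]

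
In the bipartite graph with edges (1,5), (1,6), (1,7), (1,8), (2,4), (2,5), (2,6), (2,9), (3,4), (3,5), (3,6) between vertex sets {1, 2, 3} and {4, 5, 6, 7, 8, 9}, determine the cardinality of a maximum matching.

Step 1: List the neighbors of each left vertex:
  1: 5, 6, 7, 8
  2: 4, 5, 6, 9
  3: 4, 5, 6

Step 2: Greedily match left vertices, then look for augmenting paths:
  Match 1 -- 5
  Match 2 -- 4
  Match 3 -- 6
  No augmenting path remains.

Step 3: Verify this is maximum:
  Matching size 3 = min(|L|, |R|) = min(3, 6), which is an upper bound, so this matching is maximum.

Maximum matching: {(1,5), (2,4), (3,6)}
Size: 3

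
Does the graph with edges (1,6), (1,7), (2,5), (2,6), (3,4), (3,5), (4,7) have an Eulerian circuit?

Step 1: Find the degree of each vertex:
  deg(1) = 2
  deg(2) = 2
  deg(3) = 2
  deg(4) = 2
  deg(5) = 2
  deg(6) = 2
  deg(7) = 2

Step 2: Count vertices with odd degree:
  All vertices have even degree (0 odd-degree vertices)

Step 3: Apply Euler's theorem:
  - Eulerian circuit exists iff graph is connected and all vertices have even degree
  - Eulerian path exists iff graph is connected and has 0 or 2 odd-degree vertices

Graph is connected with 0 odd-degree vertices.
Both Eulerian circuit and Eulerian path exist.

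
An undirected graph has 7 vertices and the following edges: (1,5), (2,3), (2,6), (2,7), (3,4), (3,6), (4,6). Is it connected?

Step 1: Build adjacency list from edges:
  1: 5
  2: 3, 6, 7
  3: 2, 4, 6
  4: 3, 6
  5: 1
  6: 2, 3, 4
  7: 2

Step 2: Run BFS/DFS from vertex 1:
  Visited: {1, 5}
  Reached 2 of 7 vertices

Step 3: Only 2 of 7 vertices reached. Graph is disconnected.
Connected components: {1, 5}, {2, 3, 4, 6, 7}
Answer: No, the graph is not connected (2 components).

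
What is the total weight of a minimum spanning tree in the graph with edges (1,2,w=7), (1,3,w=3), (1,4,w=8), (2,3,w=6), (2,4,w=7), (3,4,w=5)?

Apply Kruskal's algorithm (sort edges by weight, add if no cycle):

Sorted edges by weight:
  (1,3) w=3
  (3,4) w=5
  (2,3) w=6
  (1,2) w=7
  (2,4) w=7
  (1,4) w=8

Add edge (1,3) w=3 -- no cycle. Running total: 3
Add edge (3,4) w=5 -- no cycle. Running total: 8
Add edge (2,3) w=6 -- no cycle. Running total: 14

MST edges: (1,3,w=3), (3,4,w=5), (2,3,w=6)
Total MST weight: 3 + 5 + 6 = 14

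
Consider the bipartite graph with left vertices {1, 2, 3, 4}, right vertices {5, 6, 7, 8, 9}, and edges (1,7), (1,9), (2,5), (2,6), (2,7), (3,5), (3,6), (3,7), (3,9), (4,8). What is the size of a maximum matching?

Step 1: List the neighbors of each left vertex:
  1: 7, 9
  2: 5, 6, 7
  3: 5, 6, 7, 9
  4: 8

Step 2: Greedily match left vertices, then look for augmenting paths:
  Match 1 -- 7
  Match 2 -- 5
  Match 3 -- 6
  Match 4 -- 8
  No augmenting path remains.

Step 3: Verify this is maximum:
  Matching size 4 = min(|L|, |R|) = min(4, 5), which is an upper bound, so this matching is maximum.

Maximum matching: {(1,7), (2,5), (3,6), (4,8)}
Size: 4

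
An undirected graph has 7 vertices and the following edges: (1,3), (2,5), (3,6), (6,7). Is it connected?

Step 1: Build adjacency list from edges:
  1: 3
  2: 5
  3: 1, 6
  4: (none)
  5: 2
  6: 3, 7
  7: 6

Step 2: Run BFS/DFS from vertex 1:
  Visited: {1, 3, 6, 7}
  Reached 4 of 7 vertices

Step 3: Only 4 of 7 vertices reached. Graph is disconnected.
Connected components: {1, 3, 6, 7}, {2, 5}, {4}
Answer: No, the graph is not connected (3 components).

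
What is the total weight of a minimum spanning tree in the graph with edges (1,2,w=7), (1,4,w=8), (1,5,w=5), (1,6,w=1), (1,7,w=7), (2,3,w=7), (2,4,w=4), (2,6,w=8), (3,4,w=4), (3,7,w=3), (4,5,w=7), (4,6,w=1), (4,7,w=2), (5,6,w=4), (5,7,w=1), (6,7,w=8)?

Apply Kruskal's algorithm (sort edges by weight, add if no cycle):

Sorted edges by weight:
  (1,6) w=1
  (4,6) w=1
  (5,7) w=1
  (4,7) w=2
  (3,7) w=3
  (2,4) w=4
  (3,4) w=4
  (5,6) w=4
  (1,5) w=5
  (1,2) w=7
  (1,7) w=7
  (2,3) w=7
  (4,5) w=7
  (1,4) w=8
  (2,6) w=8
  (6,7) w=8

Add edge (1,6) w=1 -- no cycle. Running total: 1
Add edge (4,6) w=1 -- no cycle. Running total: 2
Add edge (5,7) w=1 -- no cycle. Running total: 3
Add edge (4,7) w=2 -- no cycle. Running total: 5
Add edge (3,7) w=3 -- no cycle. Running total: 8
Add edge (2,4) w=4 -- no cycle. Running total: 12

MST edges: (1,6,w=1), (4,6,w=1), (5,7,w=1), (4,7,w=2), (3,7,w=3), (2,4,w=4)
Total MST weight: 1 + 1 + 1 + 2 + 3 + 4 = 12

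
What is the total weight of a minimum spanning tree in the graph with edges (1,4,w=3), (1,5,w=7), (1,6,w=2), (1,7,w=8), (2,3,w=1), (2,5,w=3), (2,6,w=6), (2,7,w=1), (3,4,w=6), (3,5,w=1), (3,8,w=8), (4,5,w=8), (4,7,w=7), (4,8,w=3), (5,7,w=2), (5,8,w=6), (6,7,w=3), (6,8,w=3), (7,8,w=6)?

Apply Kruskal's algorithm (sort edges by weight, add if no cycle):

Sorted edges by weight:
  (2,3) w=1
  (2,7) w=1
  (3,5) w=1
  (1,6) w=2
  (5,7) w=2
  (1,4) w=3
  (2,5) w=3
  (4,8) w=3
  (6,7) w=3
  (6,8) w=3
  (2,6) w=6
  (3,4) w=6
  (5,8) w=6
  (7,8) w=6
  (1,5) w=7
  (4,7) w=7
  (1,7) w=8
  (3,8) w=8
  (4,5) w=8

Add edge (2,3) w=1 -- no cycle. Running total: 1
Add edge (2,7) w=1 -- no cycle. Running total: 2
Add edge (3,5) w=1 -- no cycle. Running total: 3
Add edge (1,6) w=2 -- no cycle. Running total: 5
Skip edge (5,7) w=2 -- would create cycle
Add edge (1,4) w=3 -- no cycle. Running total: 8
Skip edge (2,5) w=3 -- would create cycle
Add edge (4,8) w=3 -- no cycle. Running total: 11
Add edge (6,7) w=3 -- no cycle. Running total: 14

MST edges: (2,3,w=1), (2,7,w=1), (3,5,w=1), (1,6,w=2), (1,4,w=3), (4,8,w=3), (6,7,w=3)
Total MST weight: 1 + 1 + 1 + 2 + 3 + 3 + 3 = 14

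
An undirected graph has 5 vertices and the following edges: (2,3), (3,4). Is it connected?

Step 1: Build adjacency list from edges:
  1: (none)
  2: 3
  3: 2, 4
  4: 3
  5: (none)

Step 2: Run BFS/DFS from vertex 1:
  Visited: {1}
  Reached 1 of 5 vertices

Step 3: Only 1 of 5 vertices reached. Graph is disconnected.
Connected components: {1}, {2, 3, 4}, {5}
Answer: No, the graph is not connected (3 components).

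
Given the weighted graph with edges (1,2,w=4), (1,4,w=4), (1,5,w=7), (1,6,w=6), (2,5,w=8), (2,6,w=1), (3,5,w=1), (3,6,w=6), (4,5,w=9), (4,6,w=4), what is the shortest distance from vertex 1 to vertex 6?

Step 1: Build adjacency list with weights:
  1: 2(w=4), 4(w=4), 5(w=7), 6(w=6)
  2: 1(w=4), 5(w=8), 6(w=1)
  3: 5(w=1), 6(w=6)
  4: 1(w=4), 5(w=9), 6(w=4)
  5: 1(w=7), 2(w=8), 3(w=1), 4(w=9)
  6: 1(w=6), 2(w=1), 3(w=6), 4(w=4)

Step 2: Apply Dijkstra's algorithm from vertex 1:
  Visit vertex 1 (distance=0)
    Update dist[2] = 4
    Update dist[4] = 4
    Update dist[5] = 7
    Update dist[6] = 6
  Visit vertex 2 (distance=4)
    Update dist[6] = 5
  Visit vertex 4 (distance=4)
  Visit vertex 6 (distance=5)
    Update dist[3] = 11

Step 3: Shortest path: 1 -> 2 -> 6
Total weight: 4 + 1 = 5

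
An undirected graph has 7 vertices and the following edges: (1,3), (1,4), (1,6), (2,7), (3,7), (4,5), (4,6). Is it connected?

Step 1: Build adjacency list from edges:
  1: 3, 4, 6
  2: 7
  3: 1, 7
  4: 1, 5, 6
  5: 4
  6: 1, 4
  7: 2, 3

Step 2: Run BFS/DFS from vertex 1:
  Visited: {1, 3, 4, 6, 7, 5, 2}
  Reached 7 of 7 vertices

Step 3: All 7 vertices reached from vertex 1, so the graph is connected.
Answer: Yes, the graph is connected.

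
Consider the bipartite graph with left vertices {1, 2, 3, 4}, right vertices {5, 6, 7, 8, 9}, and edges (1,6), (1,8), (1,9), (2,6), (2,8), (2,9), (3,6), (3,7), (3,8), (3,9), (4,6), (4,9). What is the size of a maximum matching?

Step 1: List the neighbors of each left vertex:
  1: 6, 8, 9
  2: 6, 8, 9
  3: 6, 7, 8, 9
  4: 6, 9

Step 2: Greedily match left vertices, then look for augmenting paths:
  Match 1 -- 6
  Match 2 -- 8
  Match 3 -- 7
  Match 4 -- 9
  No augmenting path remains.

Step 3: Verify this is maximum:
  Matching size 4 = min(|L|, |R|) = min(4, 5), which is an upper bound, so this matching is maximum.

Maximum matching: {(1,6), (2,8), (3,7), (4,9)}
Size: 4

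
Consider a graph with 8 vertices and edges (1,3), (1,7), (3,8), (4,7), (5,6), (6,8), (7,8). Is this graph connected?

Step 1: Build adjacency list from edges:
  1: 3, 7
  2: (none)
  3: 1, 8
  4: 7
  5: 6
  6: 5, 8
  7: 1, 4, 8
  8: 3, 6, 7

Step 2: Run BFS/DFS from vertex 1:
  Visited: {1, 3, 7, 8, 4, 6, 5}
  Reached 7 of 8 vertices

Step 3: Only 7 of 8 vertices reached. Graph is disconnected.
Connected components: {1, 3, 4, 5, 6, 7, 8}, {2}
Answer: No, the graph is not connected (2 components).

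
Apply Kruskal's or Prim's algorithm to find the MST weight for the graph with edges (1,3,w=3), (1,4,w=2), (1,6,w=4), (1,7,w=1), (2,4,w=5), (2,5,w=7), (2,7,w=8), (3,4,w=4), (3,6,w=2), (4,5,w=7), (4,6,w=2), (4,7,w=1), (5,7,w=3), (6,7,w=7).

Apply Kruskal's algorithm (sort edges by weight, add if no cycle):

Sorted edges by weight:
  (1,7) w=1
  (4,7) w=1
  (1,4) w=2
  (3,6) w=2
  (4,6) w=2
  (1,3) w=3
  (5,7) w=3
  (1,6) w=4
  (3,4) w=4
  (2,4) w=5
  (2,5) w=7
  (4,5) w=7
  (6,7) w=7
  (2,7) w=8

Add edge (1,7) w=1 -- no cycle. Running total: 1
Add edge (4,7) w=1 -- no cycle. Running total: 2
Skip edge (1,4) w=2 -- would create cycle
Add edge (3,6) w=2 -- no cycle. Running total: 4
Add edge (4,6) w=2 -- no cycle. Running total: 6
Skip edge (1,3) w=3 -- would create cycle
Add edge (5,7) w=3 -- no cycle. Running total: 9
Skip edge (1,6) w=4 -- would create cycle
Skip edge (3,4) w=4 -- would create cycle
Add edge (2,4) w=5 -- no cycle. Running total: 14

MST edges: (1,7,w=1), (4,7,w=1), (3,6,w=2), (4,6,w=2), (5,7,w=3), (2,4,w=5)
Total MST weight: 1 + 1 + 2 + 2 + 3 + 5 = 14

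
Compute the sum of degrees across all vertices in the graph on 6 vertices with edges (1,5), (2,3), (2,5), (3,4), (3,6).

Step 1: Count edges incident to each vertex:
  deg(1) = 1 (neighbors: 5)
  deg(2) = 2 (neighbors: 3, 5)
  deg(3) = 3 (neighbors: 2, 4, 6)
  deg(4) = 1 (neighbors: 3)
  deg(5) = 2 (neighbors: 1, 2)
  deg(6) = 1 (neighbors: 3)

Step 2: Sum all degrees:
  1 + 2 + 3 + 1 + 2 + 1 = 10

Verification: sum of degrees = 2 * |E| = 2 * 5 = 10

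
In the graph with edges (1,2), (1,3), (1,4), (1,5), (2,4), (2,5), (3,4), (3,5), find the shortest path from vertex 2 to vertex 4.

Step 1: Build adjacency list:
  1: 2, 3, 4, 5
  2: 1, 4, 5
  3: 1, 4, 5
  4: 1, 2, 3
  5: 1, 2, 3

Step 2: BFS from vertex 2 to find shortest path to 4:
  vertex 1 reached at distance 1
  vertex 4 reached at distance 1

Step 3: Shortest path: 2 -> 4
Path length: 1 edge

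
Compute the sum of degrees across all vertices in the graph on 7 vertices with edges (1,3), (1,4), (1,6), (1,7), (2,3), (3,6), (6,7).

Step 1: Count edges incident to each vertex:
  deg(1) = 4 (neighbors: 3, 4, 6, 7)
  deg(2) = 1 (neighbors: 3)
  deg(3) = 3 (neighbors: 1, 2, 6)
  deg(4) = 1 (neighbors: 1)
  deg(5) = 0 (neighbors: none)
  deg(6) = 3 (neighbors: 1, 3, 7)
  deg(7) = 2 (neighbors: 1, 6)

Step 2: Sum all degrees:
  4 + 1 + 3 + 1 + 0 + 3 + 2 = 14

Verification: sum of degrees = 2 * |E| = 2 * 7 = 14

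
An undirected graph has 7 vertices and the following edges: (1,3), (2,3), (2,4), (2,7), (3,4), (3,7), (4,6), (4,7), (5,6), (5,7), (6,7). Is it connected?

Step 1: Build adjacency list from edges:
  1: 3
  2: 3, 4, 7
  3: 1, 2, 4, 7
  4: 2, 3, 6, 7
  5: 6, 7
  6: 4, 5, 7
  7: 2, 3, 4, 5, 6

Step 2: Run BFS/DFS from vertex 1:
  Visited: {1, 3, 2, 4, 7, 6, 5}
  Reached 7 of 7 vertices

Step 3: All 7 vertices reached from vertex 1, so the graph is connected.
Answer: Yes, the graph is connected.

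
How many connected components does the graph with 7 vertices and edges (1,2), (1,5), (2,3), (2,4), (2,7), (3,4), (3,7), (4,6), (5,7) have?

Step 1: Build adjacency list from edges:
  1: 2, 5
  2: 1, 3, 4, 7
  3: 2, 4, 7
  4: 2, 3, 6
  5: 1, 7
  6: 4
  7: 2, 3, 5

Step 2: Run BFS/DFS from vertex 1:
  Visited: {1, 2, 5, 3, 4, 7, 6}
  Reached 7 of 7 vertices

Step 3: All 7 vertices reached from vertex 1, so the graph is connected.
Number of connected components: 1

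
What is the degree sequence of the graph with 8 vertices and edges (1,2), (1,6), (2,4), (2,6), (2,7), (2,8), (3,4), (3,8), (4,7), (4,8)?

Step 1: Count edges incident to each vertex:
  deg(1) = 2 (neighbors: 2, 6)
  deg(2) = 5 (neighbors: 1, 4, 6, 7, 8)
  deg(3) = 2 (neighbors: 4, 8)
  deg(4) = 4 (neighbors: 2, 3, 7, 8)
  deg(5) = 0 (neighbors: none)
  deg(6) = 2 (neighbors: 1, 2)
  deg(7) = 2 (neighbors: 2, 4)
  deg(8) = 3 (neighbors: 2, 3, 4)

Step 2: Sort degrees in non-increasing order:
  Degrees: [2, 5, 2, 4, 0, 2, 2, 3] -> sorted: [5, 4, 3, 2, 2, 2, 2, 0]

Degree sequence: [5, 4, 3, 2, 2, 2, 2, 0]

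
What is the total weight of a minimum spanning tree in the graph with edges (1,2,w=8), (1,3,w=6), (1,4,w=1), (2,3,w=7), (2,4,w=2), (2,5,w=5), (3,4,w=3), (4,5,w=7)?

Apply Kruskal's algorithm (sort edges by weight, add if no cycle):

Sorted edges by weight:
  (1,4) w=1
  (2,4) w=2
  (3,4) w=3
  (2,5) w=5
  (1,3) w=6
  (2,3) w=7
  (4,5) w=7
  (1,2) w=8

Add edge (1,4) w=1 -- no cycle. Running total: 1
Add edge (2,4) w=2 -- no cycle. Running total: 3
Add edge (3,4) w=3 -- no cycle. Running total: 6
Add edge (2,5) w=5 -- no cycle. Running total: 11

MST edges: (1,4,w=1), (2,4,w=2), (3,4,w=3), (2,5,w=5)
Total MST weight: 1 + 2 + 3 + 5 = 11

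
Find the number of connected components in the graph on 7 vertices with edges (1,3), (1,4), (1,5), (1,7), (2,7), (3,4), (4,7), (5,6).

Step 1: Build adjacency list from edges:
  1: 3, 4, 5, 7
  2: 7
  3: 1, 4
  4: 1, 3, 7
  5: 1, 6
  6: 5
  7: 1, 2, 4

Step 2: Run BFS/DFS from vertex 1:
  Visited: {1, 3, 4, 5, 7, 6, 2}
  Reached 7 of 7 vertices

Step 3: All 7 vertices reached from vertex 1, so the graph is connected.
Number of connected components: 1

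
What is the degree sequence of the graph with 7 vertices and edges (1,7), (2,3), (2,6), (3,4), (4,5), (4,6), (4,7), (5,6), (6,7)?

Step 1: Count edges incident to each vertex:
  deg(1) = 1 (neighbors: 7)
  deg(2) = 2 (neighbors: 3, 6)
  deg(3) = 2 (neighbors: 2, 4)
  deg(4) = 4 (neighbors: 3, 5, 6, 7)
  deg(5) = 2 (neighbors: 4, 6)
  deg(6) = 4 (neighbors: 2, 4, 5, 7)
  deg(7) = 3 (neighbors: 1, 4, 6)

Step 2: Sort degrees in non-increasing order:
  Degrees: [1, 2, 2, 4, 2, 4, 3] -> sorted: [4, 4, 3, 2, 2, 2, 1]

Degree sequence: [4, 4, 3, 2, 2, 2, 1]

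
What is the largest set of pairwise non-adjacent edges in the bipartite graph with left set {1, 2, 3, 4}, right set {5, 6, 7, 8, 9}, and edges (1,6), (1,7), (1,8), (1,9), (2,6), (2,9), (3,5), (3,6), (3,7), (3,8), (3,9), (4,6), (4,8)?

Step 1: List the neighbors of each left vertex:
  1: 6, 7, 8, 9
  2: 6, 9
  3: 5, 6, 7, 8, 9
  4: 6, 8

Step 2: Greedily match left vertices, then look for augmenting paths:
  Match 1 -- 6
  Match 2 -- 9
  Match 3 -- 5
  Match 4 -- 8
  No augmenting path remains.

Step 3: Verify this is maximum:
  Matching size 4 = min(|L|, |R|) = min(4, 5), which is an upper bound, so this matching is maximum.

Maximum matching: {(1,6), (2,9), (3,5), (4,8)}
Size: 4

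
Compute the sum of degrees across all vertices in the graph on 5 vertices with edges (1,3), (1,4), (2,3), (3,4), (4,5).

Step 1: Count edges incident to each vertex:
  deg(1) = 2 (neighbors: 3, 4)
  deg(2) = 1 (neighbors: 3)
  deg(3) = 3 (neighbors: 1, 2, 4)
  deg(4) = 3 (neighbors: 1, 3, 5)
  deg(5) = 1 (neighbors: 4)

Step 2: Sum all degrees:
  2 + 1 + 3 + 3 + 1 = 10

Verification: sum of degrees = 2 * |E| = 2 * 5 = 10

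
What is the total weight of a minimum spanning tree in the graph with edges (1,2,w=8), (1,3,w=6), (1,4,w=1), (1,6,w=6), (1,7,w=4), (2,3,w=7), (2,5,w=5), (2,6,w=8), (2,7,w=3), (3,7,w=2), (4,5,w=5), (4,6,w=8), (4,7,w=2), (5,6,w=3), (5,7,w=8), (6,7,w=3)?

Apply Kruskal's algorithm (sort edges by weight, add if no cycle):

Sorted edges by weight:
  (1,4) w=1
  (3,7) w=2
  (4,7) w=2
  (2,7) w=3
  (5,6) w=3
  (6,7) w=3
  (1,7) w=4
  (2,5) w=5
  (4,5) w=5
  (1,3) w=6
  (1,6) w=6
  (2,3) w=7
  (1,2) w=8
  (2,6) w=8
  (4,6) w=8
  (5,7) w=8

Add edge (1,4) w=1 -- no cycle. Running total: 1
Add edge (3,7) w=2 -- no cycle. Running total: 3
Add edge (4,7) w=2 -- no cycle. Running total: 5
Add edge (2,7) w=3 -- no cycle. Running total: 8
Add edge (5,6) w=3 -- no cycle. Running total: 11
Add edge (6,7) w=3 -- no cycle. Running total: 14

MST edges: (1,4,w=1), (3,7,w=2), (4,7,w=2), (2,7,w=3), (5,6,w=3), (6,7,w=3)
Total MST weight: 1 + 2 + 2 + 3 + 3 + 3 = 14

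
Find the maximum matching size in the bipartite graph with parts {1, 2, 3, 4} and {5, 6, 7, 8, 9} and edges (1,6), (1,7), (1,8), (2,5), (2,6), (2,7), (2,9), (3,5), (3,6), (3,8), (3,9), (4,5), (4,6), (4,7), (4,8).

Step 1: List the neighbors of each left vertex:
  1: 6, 7, 8
  2: 5, 6, 7, 9
  3: 5, 6, 8, 9
  4: 5, 6, 7, 8

Step 2: Greedily match left vertices, then look for augmenting paths:
  Match 1 -- 6
  Match 2 -- 5
  Match 3 -- 8
  Match 4 -- 7
  No augmenting path remains.

Step 3: Verify this is maximum:
  Matching size 4 = min(|L|, |R|) = min(4, 5), which is an upper bound, so this matching is maximum.

Maximum matching: {(1,6), (2,5), (3,8), (4,7)}
Size: 4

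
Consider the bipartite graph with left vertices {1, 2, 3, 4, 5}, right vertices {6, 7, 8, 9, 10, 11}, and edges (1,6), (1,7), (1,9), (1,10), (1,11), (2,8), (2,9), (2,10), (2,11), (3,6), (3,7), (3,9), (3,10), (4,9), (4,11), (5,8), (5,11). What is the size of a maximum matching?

Step 1: List the neighbors of each left vertex:
  1: 6, 7, 9, 10, 11
  2: 8, 9, 10, 11
  3: 6, 7, 9, 10
  4: 9, 11
  5: 8, 11

Step 2: Greedily match left vertices, then look for augmenting paths:
  Match 1 -- 6
  Match 2 -- 8
  Match 3 -- 7
  Match 4 -- 9
  Match 5 -- 11
  No augmenting path remains.

Step 3: Verify this is maximum:
  Matching size 5 = min(|L|, |R|) = min(5, 6), which is an upper bound, so this matching is maximum.

Maximum matching: {(1,6), (2,8), (3,7), (4,9), (5,11)}
Size: 5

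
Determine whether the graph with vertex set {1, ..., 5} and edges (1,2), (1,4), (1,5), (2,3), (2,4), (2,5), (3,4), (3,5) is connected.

Step 1: Build adjacency list from edges:
  1: 2, 4, 5
  2: 1, 3, 4, 5
  3: 2, 4, 5
  4: 1, 2, 3
  5: 1, 2, 3

Step 2: Run BFS/DFS from vertex 1:
  Visited: {1, 2, 4, 5, 3}
  Reached 5 of 5 vertices

Step 3: All 5 vertices reached from vertex 1, so the graph is connected.
Answer: Yes, the graph is connected.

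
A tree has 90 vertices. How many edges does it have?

A tree on n vertices always has exactly n - 1 edges.
For n = 90: edges = 90 - 1 = 89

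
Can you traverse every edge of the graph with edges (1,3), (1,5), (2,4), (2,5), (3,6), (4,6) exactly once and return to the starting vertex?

Step 1: Find the degree of each vertex:
  deg(1) = 2
  deg(2) = 2
  deg(3) = 2
  deg(4) = 2
  deg(5) = 2
  deg(6) = 2

Step 2: Count vertices with odd degree:
  All vertices have even degree (0 odd-degree vertices)

Step 3: Apply Euler's theorem:
  - Eulerian circuit exists iff graph is connected and all vertices have even degree
  - Eulerian path exists iff graph is connected and has 0 or 2 odd-degree vertices

Graph is connected with 0 odd-degree vertices.
Both Eulerian circuit and Eulerian path exist.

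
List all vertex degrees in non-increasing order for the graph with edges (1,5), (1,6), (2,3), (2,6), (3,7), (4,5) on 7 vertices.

Step 1: Count edges incident to each vertex:
  deg(1) = 2 (neighbors: 5, 6)
  deg(2) = 2 (neighbors: 3, 6)
  deg(3) = 2 (neighbors: 2, 7)
  deg(4) = 1 (neighbors: 5)
  deg(5) = 2 (neighbors: 1, 4)
  deg(6) = 2 (neighbors: 1, 2)
  deg(7) = 1 (neighbors: 3)

Step 2: Sort degrees in non-increasing order:
  Degrees: [2, 2, 2, 1, 2, 2, 1] -> sorted: [2, 2, 2, 2, 2, 1, 1]

Degree sequence: [2, 2, 2, 2, 2, 1, 1]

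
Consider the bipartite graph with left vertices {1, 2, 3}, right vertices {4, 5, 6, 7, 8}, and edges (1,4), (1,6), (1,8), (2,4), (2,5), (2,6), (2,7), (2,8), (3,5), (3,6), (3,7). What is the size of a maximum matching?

Step 1: List the neighbors of each left vertex:
  1: 4, 6, 8
  2: 4, 5, 6, 7, 8
  3: 5, 6, 7

Step 2: Greedily match left vertices, then look for augmenting paths:
  Match 1 -- 4
  Match 2 -- 5
  Match 3 -- 6
  No augmenting path remains.

Step 3: Verify this is maximum:
  Matching size 3 = min(|L|, |R|) = min(3, 5), which is an upper bound, so this matching is maximum.

Maximum matching: {(1,4), (2,5), (3,6)}
Size: 3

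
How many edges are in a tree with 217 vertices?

A tree on n vertices always has exactly n - 1 edges.
For n = 217: edges = 217 - 1 = 216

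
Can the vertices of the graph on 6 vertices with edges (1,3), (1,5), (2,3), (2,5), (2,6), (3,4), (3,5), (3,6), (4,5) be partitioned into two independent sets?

Step 1: Attempt 2-coloring using BFS:
  Start at vertex 1, assign color 0
  Color vertex 3 with color 1 (neighbor of 1)
  Color vertex 5 with color 1 (neighbor of 1)
  Color vertex 2 with color 0 (neighbor of 3)
  Color vertex 4 with color 0 (neighbor of 3)

Step 2: Conflict found! Vertices 3 and 5 are adjacent but have the same color.
This means the graph contains an odd cycle.

The graph is NOT bipartite.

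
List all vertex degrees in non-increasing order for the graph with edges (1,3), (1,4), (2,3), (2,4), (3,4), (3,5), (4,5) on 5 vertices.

Step 1: Count edges incident to each vertex:
  deg(1) = 2 (neighbors: 3, 4)
  deg(2) = 2 (neighbors: 3, 4)
  deg(3) = 4 (neighbors: 1, 2, 4, 5)
  deg(4) = 4 (neighbors: 1, 2, 3, 5)
  deg(5) = 2 (neighbors: 3, 4)

Step 2: Sort degrees in non-increasing order:
  Degrees: [2, 2, 4, 4, 2] -> sorted: [4, 4, 2, 2, 2]

Degree sequence: [4, 4, 2, 2, 2]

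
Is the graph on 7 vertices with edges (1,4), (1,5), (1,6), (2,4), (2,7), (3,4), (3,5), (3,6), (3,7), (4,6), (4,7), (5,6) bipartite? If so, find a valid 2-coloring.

Step 1: Attempt 2-coloring using BFS:
  Start at vertex 1, assign color 0
  Color vertex 4 with color 1 (neighbor of 1)
  Color vertex 5 with color 1 (neighbor of 1)
  Color vertex 6 with color 1 (neighbor of 1)
  Color vertex 2 with color 0 (neighbor of 4)
  Color vertex 3 with color 0 (neighbor of 4)

Step 2: Conflict found! Vertices 4 and 6 are adjacent but have the same color.
This means the graph contains an odd cycle.

The graph is NOT bipartite.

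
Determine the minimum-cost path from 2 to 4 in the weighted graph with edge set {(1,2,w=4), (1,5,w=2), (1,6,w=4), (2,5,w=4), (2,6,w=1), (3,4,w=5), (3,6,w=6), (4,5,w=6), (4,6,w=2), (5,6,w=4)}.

Step 1: Build adjacency list with weights:
  1: 2(w=4), 5(w=2), 6(w=4)
  2: 1(w=4), 5(w=4), 6(w=1)
  3: 4(w=5), 6(w=6)
  4: 3(w=5), 5(w=6), 6(w=2)
  5: 1(w=2), 2(w=4), 4(w=6), 6(w=4)
  6: 1(w=4), 2(w=1), 3(w=6), 4(w=2), 5(w=4)

Step 2: Apply Dijkstra's algorithm from vertex 2:
  Visit vertex 2 (distance=0)
    Update dist[1] = 4
    Update dist[5] = 4
    Update dist[6] = 1
  Visit vertex 6 (distance=1)
    Update dist[3] = 7
    Update dist[4] = 3
  Visit vertex 4 (distance=3)

Step 3: Shortest path: 2 -> 6 -> 4
Total weight: 1 + 2 = 3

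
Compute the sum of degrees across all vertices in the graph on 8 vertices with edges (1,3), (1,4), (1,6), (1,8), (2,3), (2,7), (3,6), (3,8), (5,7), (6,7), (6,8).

Step 1: Count edges incident to each vertex:
  deg(1) = 4 (neighbors: 3, 4, 6, 8)
  deg(2) = 2 (neighbors: 3, 7)
  deg(3) = 4 (neighbors: 1, 2, 6, 8)
  deg(4) = 1 (neighbors: 1)
  deg(5) = 1 (neighbors: 7)
  deg(6) = 4 (neighbors: 1, 3, 7, 8)
  deg(7) = 3 (neighbors: 2, 5, 6)
  deg(8) = 3 (neighbors: 1, 3, 6)

Step 2: Sum all degrees:
  4 + 2 + 4 + 1 + 1 + 4 + 3 + 3 = 22

Verification: sum of degrees = 2 * |E| = 2 * 11 = 22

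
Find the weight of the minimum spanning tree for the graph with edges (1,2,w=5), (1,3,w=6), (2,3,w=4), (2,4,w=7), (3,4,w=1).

Apply Kruskal's algorithm (sort edges by weight, add if no cycle):

Sorted edges by weight:
  (3,4) w=1
  (2,3) w=4
  (1,2) w=5
  (1,3) w=6
  (2,4) w=7

Add edge (3,4) w=1 -- no cycle. Running total: 1
Add edge (2,3) w=4 -- no cycle. Running total: 5
Add edge (1,2) w=5 -- no cycle. Running total: 10

MST edges: (3,4,w=1), (2,3,w=4), (1,2,w=5)
Total MST weight: 1 + 4 + 5 = 10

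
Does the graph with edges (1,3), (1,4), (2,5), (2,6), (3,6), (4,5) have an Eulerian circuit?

Step 1: Find the degree of each vertex:
  deg(1) = 2
  deg(2) = 2
  deg(3) = 2
  deg(4) = 2
  deg(5) = 2
  deg(6) = 2

Step 2: Count vertices with odd degree:
  All vertices have even degree (0 odd-degree vertices)

Step 3: Apply Euler's theorem:
  - Eulerian circuit exists iff graph is connected and all vertices have even degree
  - Eulerian path exists iff graph is connected and has 0 or 2 odd-degree vertices

Graph is connected with 0 odd-degree vertices.
Both Eulerian circuit and Eulerian path exist.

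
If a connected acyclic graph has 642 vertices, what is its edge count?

A tree on n vertices always has exactly n - 1 edges.
For n = 642: edges = 642 - 1 = 641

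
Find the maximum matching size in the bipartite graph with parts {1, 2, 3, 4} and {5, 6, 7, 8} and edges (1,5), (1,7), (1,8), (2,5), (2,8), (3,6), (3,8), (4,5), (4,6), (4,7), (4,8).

Step 1: List the neighbors of each left vertex:
  1: 5, 7, 8
  2: 5, 8
  3: 6, 8
  4: 5, 6, 7, 8

Step 2: Greedily match left vertices, then look for augmenting paths:
  Match 1 -- 5
  Match 2 -- 8
  Match 3 -- 6
  Match 4 -- 7
  No augmenting path remains.

Step 3: Verify this is maximum:
  Matching size 4 = min(|L|, |R|) = min(4, 4), which is an upper bound, so this matching is maximum.

Maximum matching: {(1,5), (2,8), (3,6), (4,7)}
Size: 4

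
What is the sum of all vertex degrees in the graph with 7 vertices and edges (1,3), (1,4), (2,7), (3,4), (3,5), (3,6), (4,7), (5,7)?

Step 1: Count edges incident to each vertex:
  deg(1) = 2 (neighbors: 3, 4)
  deg(2) = 1 (neighbors: 7)
  deg(3) = 4 (neighbors: 1, 4, 5, 6)
  deg(4) = 3 (neighbors: 1, 3, 7)
  deg(5) = 2 (neighbors: 3, 7)
  deg(6) = 1 (neighbors: 3)
  deg(7) = 3 (neighbors: 2, 4, 5)

Step 2: Sum all degrees:
  2 + 1 + 4 + 3 + 2 + 1 + 3 = 16

Verification: sum of degrees = 2 * |E| = 2 * 8 = 16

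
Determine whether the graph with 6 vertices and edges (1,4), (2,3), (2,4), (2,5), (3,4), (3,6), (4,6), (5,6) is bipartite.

Step 1: Attempt 2-coloring using BFS:
  Start at vertex 1, assign color 0
  Color vertex 4 with color 1 (neighbor of 1)
  Color vertex 2 with color 0 (neighbor of 4)
  Color vertex 3 with color 0 (neighbor of 4)
  Color vertex 6 with color 0 (neighbor of 4)

Step 2: Conflict found! Vertices 2 and 3 are adjacent but have the same color.
This means the graph contains an odd cycle.

The graph is NOT bipartite.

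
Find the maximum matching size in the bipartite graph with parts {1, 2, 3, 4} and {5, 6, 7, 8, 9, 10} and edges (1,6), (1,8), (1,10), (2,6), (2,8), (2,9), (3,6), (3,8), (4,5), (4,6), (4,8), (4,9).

Step 1: List the neighbors of each left vertex:
  1: 6, 8, 10
  2: 6, 8, 9
  3: 6, 8
  4: 5, 6, 8, 9

Step 2: Greedily match left vertices, then look for augmenting paths:
  Match 1 -- 10
  Match 2 -- 8
  Match 3 -- 6
  Match 4 -- 5
  No augmenting path remains.

Step 3: Verify this is maximum:
  Matching size 4 = min(|L|, |R|) = min(4, 6), which is an upper bound, so this matching is maximum.

Maximum matching: {(1,10), (2,8), (3,6), (4,5)}
Size: 4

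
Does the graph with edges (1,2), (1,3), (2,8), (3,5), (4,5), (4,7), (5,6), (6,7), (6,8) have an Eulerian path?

Step 1: Find the degree of each vertex:
  deg(1) = 2
  deg(2) = 2
  deg(3) = 2
  deg(4) = 2
  deg(5) = 3
  deg(6) = 3
  deg(7) = 2
  deg(8) = 2

Step 2: Count vertices with odd degree:
  Odd-degree vertices: 5, 6 (2 total)

Step 3: Apply Euler's theorem:
  - Eulerian circuit exists iff graph is connected and all vertices have even degree
  - Eulerian path exists iff graph is connected and has 0 or 2 odd-degree vertices

Graph is connected with exactly 2 odd-degree vertices (5, 6).
Eulerian path exists (starting and ending at the odd-degree vertices), but no Eulerian circuit.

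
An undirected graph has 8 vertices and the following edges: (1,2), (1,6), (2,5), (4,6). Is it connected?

Step 1: Build adjacency list from edges:
  1: 2, 6
  2: 1, 5
  3: (none)
  4: 6
  5: 2
  6: 1, 4
  7: (none)
  8: (none)

Step 2: Run BFS/DFS from vertex 1:
  Visited: {1, 2, 6, 5, 4}
  Reached 5 of 8 vertices

Step 3: Only 5 of 8 vertices reached. Graph is disconnected.
Connected components: {1, 2, 4, 5, 6}, {3}, {7}, {8}
Answer: No, the graph is not connected (4 components).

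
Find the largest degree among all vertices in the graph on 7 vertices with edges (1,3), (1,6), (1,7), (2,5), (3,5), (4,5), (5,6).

Step 1: Count edges incident to each vertex:
  deg(1) = 3 (neighbors: 3, 6, 7)
  deg(2) = 1 (neighbors: 5)
  deg(3) = 2 (neighbors: 1, 5)
  deg(4) = 1 (neighbors: 5)
  deg(5) = 4 (neighbors: 2, 3, 4, 6)
  deg(6) = 2 (neighbors: 1, 5)
  deg(7) = 1 (neighbors: 1)

Step 2: Find maximum:
  max(3, 1, 2, 1, 4, 2, 1) = 4 (vertex 5)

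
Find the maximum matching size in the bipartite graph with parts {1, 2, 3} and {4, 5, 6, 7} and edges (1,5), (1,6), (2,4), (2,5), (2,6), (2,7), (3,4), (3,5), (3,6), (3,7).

Step 1: List the neighbors of each left vertex:
  1: 5, 6
  2: 4, 5, 6, 7
  3: 4, 5, 6, 7

Step 2: Greedily match left vertices, then look for augmenting paths:
  Match 1 -- 5
  Match 2 -- 4
  Match 3 -- 6
  No augmenting path remains.

Step 3: Verify this is maximum:
  Matching size 3 = min(|L|, |R|) = min(3, 4), which is an upper bound, so this matching is maximum.

Maximum matching: {(1,5), (2,4), (3,6)}
Size: 3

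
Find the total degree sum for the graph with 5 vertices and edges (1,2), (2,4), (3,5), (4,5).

Step 1: Count edges incident to each vertex:
  deg(1) = 1 (neighbors: 2)
  deg(2) = 2 (neighbors: 1, 4)
  deg(3) = 1 (neighbors: 5)
  deg(4) = 2 (neighbors: 2, 5)
  deg(5) = 2 (neighbors: 3, 4)

Step 2: Sum all degrees:
  1 + 2 + 1 + 2 + 2 = 8

Verification: sum of degrees = 2 * |E| = 2 * 4 = 8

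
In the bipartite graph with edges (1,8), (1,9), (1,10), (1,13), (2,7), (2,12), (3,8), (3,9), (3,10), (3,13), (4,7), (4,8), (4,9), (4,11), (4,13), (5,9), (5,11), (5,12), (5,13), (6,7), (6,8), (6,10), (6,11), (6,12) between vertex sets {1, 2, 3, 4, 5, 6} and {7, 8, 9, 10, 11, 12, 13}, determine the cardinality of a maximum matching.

Step 1: List the neighbors of each left vertex:
  1: 8, 9, 10, 13
  2: 7, 12
  3: 8, 9, 10, 13
  4: 7, 8, 9, 11, 13
  5: 9, 11, 12, 13
  6: 7, 8, 10, 11, 12

Step 2: Greedily match left vertices, then look for augmenting paths:
  Match 1 -- 8
  Match 2 -- 7
  Match 3 -- 9
  Match 4 -- 11
  Match 5 -- 12
  Match 6 -- 10
  No augmenting path remains.

Step 3: Verify this is maximum:
  Matching size 6 = min(|L|, |R|) = min(6, 7), which is an upper bound, so this matching is maximum.

Maximum matching: {(1,8), (2,7), (3,9), (4,11), (5,12), (6,10)}
Size: 6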